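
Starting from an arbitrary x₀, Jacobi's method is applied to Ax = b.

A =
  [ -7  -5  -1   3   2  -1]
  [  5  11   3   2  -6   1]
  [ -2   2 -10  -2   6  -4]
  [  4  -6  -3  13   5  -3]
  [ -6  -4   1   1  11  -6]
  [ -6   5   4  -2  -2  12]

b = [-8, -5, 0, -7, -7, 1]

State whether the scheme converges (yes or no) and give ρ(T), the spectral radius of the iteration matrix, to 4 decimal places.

Diagonal D = diag(-7, 11, -10, 13, 11, 12); L, U strict lower/upper.
Jacobi T = -D⁻¹(L+U): T[3,4] = -(5)/(13) = -0.3846; T[3,3] = 0.
  T[0,:] = [+0.0000 -0.7143 -0.1429 +0.4286 +0.2857 -0.1429]
  T[1,:] = [-0.4545 +0.0000 -0.2727 -0.1818 +0.5455 -0.0909]
  T[2,:] = [-0.2000 +0.2000 +0.0000 -0.2000 +0.6000 -0.4000]
  T[3,:] = [-0.3077 +0.4615 +0.2308 +0.0000 -0.3846 +0.2308]
  T[4,:] = [+0.5455 +0.3636 -0.0909 -0.0909 +0.0000 +0.5455]
  T[5,:] = [+0.5000 -0.4167 -0.3333 +0.1667 +0.1667 +0.0000]
|λ(T)| sorted: 1.1439, 0.7921, 0.7921, 0.2575, 0.2485, 0.2485.
spectral radius ρ = 1.1439; 1.1439 > 1, so it fails to converge.

no, ρ = 1.1439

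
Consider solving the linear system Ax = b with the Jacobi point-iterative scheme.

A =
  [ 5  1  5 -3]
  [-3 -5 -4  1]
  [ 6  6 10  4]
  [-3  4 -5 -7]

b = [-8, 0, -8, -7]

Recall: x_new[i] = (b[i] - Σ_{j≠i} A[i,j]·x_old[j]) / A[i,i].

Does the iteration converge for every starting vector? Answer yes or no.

Write A = D+L+U with D = diag(5, -5, 10, -7).
Jacobi T = -D⁻¹(L+U): T[0,3] = -(-3)/(5) = +0.6000; T[0,0] = 0.
  T[0,:] = [+0.0000, -0.2000, -1.0000, +0.6000]
  T[1,:] = [-0.6000, +0.0000, -0.8000, +0.2000]
  T[2,:] = [-0.6000, -0.6000, +0.0000, -0.4000]
  T[3,:] = [-0.4286, +0.5714, -0.7143, +0.0000]
|λ(T)| sorted: 1.2173, 0.9260, 0.5356, 0.2442.
ρ = 1.2173; 1.2173 > 1 ⇒ diverges.

no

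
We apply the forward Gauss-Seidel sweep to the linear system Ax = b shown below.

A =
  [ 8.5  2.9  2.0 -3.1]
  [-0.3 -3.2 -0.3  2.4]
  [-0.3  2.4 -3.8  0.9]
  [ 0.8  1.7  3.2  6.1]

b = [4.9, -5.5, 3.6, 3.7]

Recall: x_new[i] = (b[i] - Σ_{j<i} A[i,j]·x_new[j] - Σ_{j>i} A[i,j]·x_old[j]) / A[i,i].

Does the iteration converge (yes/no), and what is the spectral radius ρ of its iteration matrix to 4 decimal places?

yes, ρ = 0.6675

Write A = D+L+U with D = diag(8.5, -3.2, -3.8, 6.1).
Gauss-Seidel: T = -(D+L)⁻¹U, row 0 first, T[0,1] = -(2.9)/(8.5) = -0.3412; later rows by forward substitution.
  T[0,:] = [+0.0000 -0.3412 -0.2353 +0.3647]
  T[1,:] = [+0.0000 +0.0320 -0.0717 +0.7158]
  T[2,:] = [+0.0000 +0.0471 -0.0267 +0.6601]
  T[3,:] = [+0.0000 +0.0111 +0.0648 -0.5936]
|eigenvalues of T|: 0.6675, 0.0485, 0.0307, 0.0000.
ρ(T) = max|λ| = 0.6675; 0.6675 < 1, so it converges for any x₀.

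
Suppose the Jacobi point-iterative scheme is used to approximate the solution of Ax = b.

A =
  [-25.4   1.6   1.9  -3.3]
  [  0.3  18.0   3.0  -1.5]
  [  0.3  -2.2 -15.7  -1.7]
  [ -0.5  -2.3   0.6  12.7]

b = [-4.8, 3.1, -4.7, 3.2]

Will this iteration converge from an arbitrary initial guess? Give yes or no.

yes

A = D + L + U where D = diag(-25.4, 18, -15.7, 12.7).
Jacobi: T = -D⁻¹(L+U), T[2,1] = -(-2.2)/(-15.7) = -0.1401; T[2,2] = 0.
  T[0,:] = [+0.0000 +0.0630 +0.0748 -0.1299]
  T[1,:] = [-0.0167 +0.0000 -0.1667 +0.0833]
  T[2,:] = [+0.0191 -0.1401 +0.0000 -0.1083]
  T[3,:] = [+0.0394 +0.1811 -0.0472 +0.0000]
|roots of det(T-λI)|: 0.2444, 0.1428, 0.0799, 0.0799.
ρ = 0.2444; 0.2444 < 1, so it converges for any x₀.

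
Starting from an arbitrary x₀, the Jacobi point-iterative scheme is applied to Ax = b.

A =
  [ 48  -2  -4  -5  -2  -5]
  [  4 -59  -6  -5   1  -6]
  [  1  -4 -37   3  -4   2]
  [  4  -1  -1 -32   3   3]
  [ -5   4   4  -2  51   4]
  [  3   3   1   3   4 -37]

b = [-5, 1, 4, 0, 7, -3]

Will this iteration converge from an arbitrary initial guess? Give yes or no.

Diagonal D = diag(48, -59, -37, -32, 51, -37); L, U strict lower/upper.
T_J = -D⁻¹(L+U): T[2,5] = -(2)/(-37) = +0.0541; T[2,2] = 0.
  T[0,:] = [+0.0000  +0.0417  +0.0833  +0.1042  +0.0417  +0.1042]
  T[1,:] = [+0.0678  +0.0000  -0.1017  -0.0847  +0.0169  -0.1017]
  T[2,:] = [+0.0270  -0.1081  +0.0000  +0.0811  -0.1081  +0.0541]
  T[3,:] = [+0.1250  -0.0312  -0.0312  +0.0000  +0.0938  +0.0938]
  T[4,:] = [+0.0980  -0.0784  -0.0784  +0.0392  +0.0000  -0.0784]
  T[5,:] = [+0.0811  +0.0811  +0.0270  +0.0811  +0.1081  +0.0000]
eigenvalue magnitudes: 0.2256, 0.1554, 0.1146, 0.0505, 0.0505, 0.0312.
ρ = 0.2256; 0.2256 < 1 ⇒ converges.

yes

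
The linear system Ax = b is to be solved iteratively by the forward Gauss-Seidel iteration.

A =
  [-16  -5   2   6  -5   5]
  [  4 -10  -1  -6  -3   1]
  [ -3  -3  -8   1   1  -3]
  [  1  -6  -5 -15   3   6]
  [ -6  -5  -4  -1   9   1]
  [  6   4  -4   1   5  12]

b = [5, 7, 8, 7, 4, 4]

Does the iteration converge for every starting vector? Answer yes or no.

Write A = D+L+U with D = diag(-16, -10, -8, -15, 9, 12).
Gauss-Seidel: T = -(D+L)⁻¹U, row 0 first, T[0,1] = -(-5)/(-16) = -0.3125; later rows by forward substitution.
  T[0,:] = [+0.0000  -0.3125  +0.1250  +0.3750  -0.3125  +0.3125]
  T[1,:] = [+0.0000  -0.1250  -0.0500  -0.4500  -0.4250  +0.2250]
  T[2,:] = [+0.0000  +0.1641  -0.0281  +0.1531  +0.4016  -0.5766]
  T[3,:] = [+0.0000  -0.0255  +0.0377  +0.1540  +0.2153  +0.5230]
  T[4,:] = [+0.0000  -0.2077  +0.0472  +0.0852  -0.2420  +0.0241]
  T[5,:] = [+0.0000  +0.3413  -0.0780  -0.0348  +0.5147  -0.4771]
eigenvalue magnitudes: 0.8939, 0.2992, 0.1940, 0.1940, 0.0043, 0.0000.
ρ(T) = max|λ| = 0.8939; 0.8939 < 1, so it converges for any x₀.

yes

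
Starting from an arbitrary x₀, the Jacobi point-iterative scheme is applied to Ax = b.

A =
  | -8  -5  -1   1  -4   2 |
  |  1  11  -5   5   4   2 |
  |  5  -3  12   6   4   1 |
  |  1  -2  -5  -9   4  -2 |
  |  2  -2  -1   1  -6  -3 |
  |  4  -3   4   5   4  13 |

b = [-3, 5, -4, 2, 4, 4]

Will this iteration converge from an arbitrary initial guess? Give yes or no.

no

Write A = D+L+U with D = diag(-8, 11, 12, -9, -6, 13).
T_J = -D⁻¹(L+U): T[4,1] = -(-2)/(-6) = -0.3333; T[4,4] = 0.
  T[0,:] = [+0.0000, -0.6250, -0.1250, +0.1250, -0.5000, +0.2500]
  T[1,:] = [-0.0909, +0.0000, +0.4545, -0.4545, -0.3636, -0.1818]
  T[2,:] = [-0.4167, +0.2500, +0.0000, -0.5000, -0.3333, -0.0833]
  T[3,:] = [+0.1111, -0.2222, -0.5556, +0.0000, +0.4444, -0.2222]
  T[4,:] = [+0.3333, -0.3333, -0.1667, +0.1667, +0.0000, -0.5000]
  T[5,:] = [-0.3077, +0.2308, -0.3077, -0.3846, -0.3077, +0.0000]
eigenvalue magnitudes: 1.1870, 0.7787, 0.5238, 0.5238, 0.2586, 0.1957.
ρ = 1.1870; 1.1870 > 1, so it fails to converge.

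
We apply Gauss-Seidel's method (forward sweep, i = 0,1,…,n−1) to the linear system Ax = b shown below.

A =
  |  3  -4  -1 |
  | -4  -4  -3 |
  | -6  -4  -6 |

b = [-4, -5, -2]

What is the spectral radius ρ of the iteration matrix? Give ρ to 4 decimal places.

1.5781

Write A = D+L+U with D = diag(3, -4, -6).
GS T = -(D+L)⁻¹U: row 0 first, T[0,2] = -(-1)/(3) = +0.3333; later rows by forward substitution.
  T[0,:] = [+0.0000, +1.3333, +0.3333]
  T[1,:] = [+0.0000, -1.3333, -1.0833]
  T[2,:] = [+0.0000, -0.4444, +0.3889]
|eigenvalues of T|: 1.5781, 0.6337, 0.0000.
spectral radius ρ = 1.5781; 1.5781 > 1 ⇒ diverges.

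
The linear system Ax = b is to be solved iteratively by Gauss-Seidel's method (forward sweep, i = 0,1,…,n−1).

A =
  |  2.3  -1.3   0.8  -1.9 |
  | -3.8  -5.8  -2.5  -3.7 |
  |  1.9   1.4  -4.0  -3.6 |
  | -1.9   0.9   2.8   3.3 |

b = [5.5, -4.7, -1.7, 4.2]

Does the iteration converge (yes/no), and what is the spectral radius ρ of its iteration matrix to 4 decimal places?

no, ρ = 1.3550

Write A = D+L+U with D = diag(2.3, -5.8, -4, 3.3).
T_GS = -(D+L)⁻¹U: row 0 first, T[0,3] = -(-1.9)/(2.3) = +0.8261; later rows by forward substitution.
  T[0,:] = [+0.0000, +0.5652, -0.3478, +0.8261]
  T[1,:] = [+0.0000, -0.3703, -0.2031, -1.1792]
  T[2,:] = [+0.0000, +0.1389, -0.2363, -0.9203]
  T[3,:] = [+0.0000, +0.3086, +0.0557, +1.5781]
|eigenvalues of T|: 1.3550, 0.3052, 0.3052, 0.0000.
spectral radius ρ = 1.3550; 1.3550 > 1, so it fails to converge.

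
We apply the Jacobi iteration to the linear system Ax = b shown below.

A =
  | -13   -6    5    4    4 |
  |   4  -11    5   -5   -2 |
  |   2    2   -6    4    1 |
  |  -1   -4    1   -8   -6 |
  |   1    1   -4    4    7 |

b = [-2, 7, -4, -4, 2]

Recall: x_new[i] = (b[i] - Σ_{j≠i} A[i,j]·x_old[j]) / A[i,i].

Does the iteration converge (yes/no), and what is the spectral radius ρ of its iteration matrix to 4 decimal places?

A = D + L + U where D = diag(-13, -11, -6, -8, 7).
Jacobi T = -D⁻¹(L+U): T[4,3] = -(4)/(7) = -0.5714; T[4,4] = 0.
  T[0,:] = [+0.0000  -0.4615  +0.3846  +0.3077  +0.3077]
  T[1,:] = [+0.3636  +0.0000  +0.4545  -0.4545  -0.1818]
  T[2,:] = [+0.3333  +0.3333  +0.0000  +0.6667  +0.1667]
  T[3,:] = [-0.1250  -0.5000  +0.1250  +0.0000  -0.7500]
  T[4,:] = [-0.1429  -0.1429  +0.5714  -0.5714  +0.0000]
|roots of det(T-λI)|: 1.2521, 0.7351, 0.7351, 0.3905, 0.3905.
spectral radius ρ = 1.2521; 1.2521 > 1, so it fails to converge.

no, ρ = 1.2521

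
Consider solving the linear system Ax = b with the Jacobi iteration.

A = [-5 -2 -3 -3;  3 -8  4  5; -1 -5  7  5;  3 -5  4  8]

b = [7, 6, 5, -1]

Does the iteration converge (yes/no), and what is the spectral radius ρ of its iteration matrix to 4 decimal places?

no, ρ = 1.3465

Diagonal D = diag(-5, -8, 7, 8); L, U strict lower/upper.
Jacobi: T = -D⁻¹(L+U), T[0,2] = -(-3)/(-5) = -0.6000; T[0,0] = 0.
  T[0,:] = [+0.0000  -0.4000  -0.6000  -0.6000]
  T[1,:] = [+0.3750  +0.0000  +0.5000  +0.6250]
  T[2,:] = [+0.1429  +0.7143  +0.0000  -0.7143]
  T[3,:] = [-0.3750  +0.6250  -0.5000  +0.0000]
|roots of det(T-λI)|: 1.3465, 0.6250, 0.5176, 0.5176.
ρ(T) = max|λ| = 1.3465; 1.3465 > 1: divergent.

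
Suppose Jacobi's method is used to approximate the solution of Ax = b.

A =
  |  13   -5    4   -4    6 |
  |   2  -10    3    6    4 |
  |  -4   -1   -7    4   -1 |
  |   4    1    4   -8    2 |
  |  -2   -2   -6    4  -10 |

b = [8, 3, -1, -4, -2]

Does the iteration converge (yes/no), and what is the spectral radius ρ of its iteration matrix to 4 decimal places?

A = D + L + U where D = diag(13, -10, -7, -8, -10).
Jacobi T = -D⁻¹(L+U): T[3,2] = -(4)/(-8) = +0.5000; T[3,3] = 0.
  T[0,:] = [+0.0000, +0.3846, -0.3077, +0.3077, -0.4615]
  T[1,:] = [+0.2000, +0.0000, +0.3000, +0.6000, +0.4000]
  T[2,:] = [-0.5714, -0.1429, +0.0000, +0.5714, -0.1429]
  T[3,:] = [+0.5000, +0.1250, +0.5000, +0.0000, +0.2500]
  T[4,:] = [-0.2000, -0.2000, -0.6000, +0.4000, +0.0000]
|λ(T)| sorted: 1.2018, 0.5978, 0.3978, 0.2807, 0.2807.
spectral radius ρ = 1.2018; 1.2018 > 1, so it fails to converge.

no, ρ = 1.2018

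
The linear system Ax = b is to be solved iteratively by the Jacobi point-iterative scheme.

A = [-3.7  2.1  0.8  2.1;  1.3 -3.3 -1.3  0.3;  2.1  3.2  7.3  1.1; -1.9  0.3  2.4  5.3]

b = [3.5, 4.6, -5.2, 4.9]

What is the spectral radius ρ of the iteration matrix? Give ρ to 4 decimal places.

0.8586

Diagonal D = diag(-3.7, -3.3, 7.3, 5.3); L, U strict lower/upper.
Jacobi: T = -D⁻¹(L+U), T[3,2] = -(2.4)/(5.3) = -0.4528; T[3,3] = 0.
  T[0,:] = [+0.0000  +0.5676  +0.2162  +0.5676]
  T[1,:] = [+0.3939  +0.0000  -0.3939  +0.0909]
  T[2,:] = [-0.2877  -0.4384  +0.0000  -0.1507]
  T[3,:] = [+0.3585  -0.0566  -0.4528  +0.0000]
|eigenvalues of T|: 0.8586, 0.6720, 0.1059, 0.1059.
ρ = 0.8586; 0.8586 < 1, so it converges for any x₀.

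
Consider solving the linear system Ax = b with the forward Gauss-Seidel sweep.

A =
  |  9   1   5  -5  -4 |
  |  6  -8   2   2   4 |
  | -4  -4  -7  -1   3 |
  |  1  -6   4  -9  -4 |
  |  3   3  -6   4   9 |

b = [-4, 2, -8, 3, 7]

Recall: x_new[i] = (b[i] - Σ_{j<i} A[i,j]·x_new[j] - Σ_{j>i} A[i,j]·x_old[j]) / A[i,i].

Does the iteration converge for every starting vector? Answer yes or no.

Diagonal D = diag(9, -8, -7, -9, 9); L, U strict lower/upper.
GS T = -(D+L)⁻¹U: row 0 first, T[0,1] = -(1)/(9) = -0.1111; later rows by forward substitution.
  T[0,:] = [+0.0000 -0.1111 -0.5556 +0.5556 +0.4444]
  T[1,:] = [+0.0000 -0.0833 -0.1667 +0.6667 +0.8333]
  T[2,:] = [+0.0000 +0.1111 +0.4127 -0.8413 -0.3016]
  T[3,:] = [+0.0000 +0.0926 +0.2328 -0.7566 -1.0847]
  T[4,:] = [+0.0000 +0.0977 +0.4124 -0.6320 -0.1449]
|λ(T)| sorted: 1.1464, 0.6565, 0.0713, 0.0110, 0.0000.
ρ(T) = max|λ| = 1.1464; 1.1464 > 1, so it fails to converge.

no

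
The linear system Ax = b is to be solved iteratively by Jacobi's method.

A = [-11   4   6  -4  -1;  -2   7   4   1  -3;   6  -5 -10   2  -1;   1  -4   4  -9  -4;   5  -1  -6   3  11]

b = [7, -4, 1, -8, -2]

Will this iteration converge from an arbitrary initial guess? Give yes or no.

no

Write A = D+L+U with D = diag(-11, 7, -10, -9, 11).
Jacobi: T = -D⁻¹(L+U), T[3,2] = -(4)/(-9) = +0.4444; T[3,3] = 0.
  T[0,:] = [+0.0000  +0.3636  +0.5455  -0.3636  -0.0909]
  T[1,:] = [+0.2857  +0.0000  -0.5714  -0.1429  +0.4286]
  T[2,:] = [+0.6000  -0.5000  +0.0000  +0.2000  -0.1000]
  T[3,:] = [+0.1111  -0.4444  +0.4444  +0.0000  -0.4444]
  T[4,:] = [-0.4545  +0.0909  +0.5455  -0.2727  +0.0000]
|roots of det(T-λI)|: 1.1258, 0.5855, 0.5855, 0.2846, 0.2630.
ρ = 1.1258; 1.1258 > 1: divergent.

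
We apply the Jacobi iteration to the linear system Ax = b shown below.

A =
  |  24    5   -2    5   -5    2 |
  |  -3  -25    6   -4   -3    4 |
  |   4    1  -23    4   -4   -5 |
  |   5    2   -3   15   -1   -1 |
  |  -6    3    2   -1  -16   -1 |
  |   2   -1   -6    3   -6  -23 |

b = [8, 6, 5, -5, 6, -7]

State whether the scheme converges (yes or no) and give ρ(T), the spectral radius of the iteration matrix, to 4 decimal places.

Split A = D + L + U, D = diag(24, -25, -23, 15, -16, -23).
T_J = -D⁻¹(L+U): T[2,0] = -(4)/(-23) = +0.1739; T[2,2] = 0.
  T[0,:] = [+0.0000  -0.2083  +0.0833  -0.2083  +0.2083  -0.0833]
  T[1,:] = [-0.1200  +0.0000  +0.2400  -0.1600  -0.1200  +0.1600]
  T[2,:] = [+0.1739  +0.0435  +0.0000  +0.1739  -0.1739  -0.2174]
  T[3,:] = [-0.3333  -0.1333  +0.2000  +0.0000  +0.0667  +0.0667]
  T[4,:] = [-0.3750  +0.1875  +0.1250  -0.0625  +0.0000  -0.0625]
  T[5,:] = [+0.0870  -0.0435  -0.2609  +0.1304  -0.2609  +0.0000]
eigenvalue magnitudes: 0.5207, 0.3667, 0.3667, 0.2722, 0.2316, 0.2183.
ρ(T) = max|λ| = 0.5207; 0.5207 < 1: convergent.

yes, ρ = 0.5207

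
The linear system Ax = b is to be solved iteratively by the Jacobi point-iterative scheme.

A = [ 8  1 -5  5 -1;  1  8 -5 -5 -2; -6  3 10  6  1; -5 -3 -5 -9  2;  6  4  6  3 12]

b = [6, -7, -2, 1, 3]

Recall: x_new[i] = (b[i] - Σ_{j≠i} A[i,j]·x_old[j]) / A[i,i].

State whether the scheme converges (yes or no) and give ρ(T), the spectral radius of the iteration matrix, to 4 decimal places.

no, ρ = 1.2303

Write A = D+L+U with D = diag(8, 8, 10, -9, 12).
T_J = -D⁻¹(L+U): T[0,4] = -(-1)/(8) = +0.1250; T[0,0] = 0.
  T[0,:] = [+0.0000, -0.1250, +0.6250, -0.6250, +0.1250]
  T[1,:] = [-0.1250, +0.0000, +0.6250, +0.6250, +0.2500]
  T[2,:] = [+0.6000, -0.3000, +0.0000, -0.6000, -0.1000]
  T[3,:] = [-0.5556, -0.3333, -0.5556, +0.0000, +0.2222]
  T[4,:] = [-0.5000, -0.3333, -0.5000, -0.2500, +0.0000]
|λ(T)| sorted: 1.2303, 0.7298, 0.7298, 0.4810, 0.1653.
ρ = 1.2303; 1.2303 > 1 ⇒ diverges.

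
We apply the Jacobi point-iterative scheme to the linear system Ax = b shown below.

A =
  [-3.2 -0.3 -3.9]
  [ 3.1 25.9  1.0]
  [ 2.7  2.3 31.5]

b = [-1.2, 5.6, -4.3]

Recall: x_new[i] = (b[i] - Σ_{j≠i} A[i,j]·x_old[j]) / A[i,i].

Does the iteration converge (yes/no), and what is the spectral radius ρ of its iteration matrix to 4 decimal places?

yes, ρ = 0.3835

Write A = D+L+U with D = diag(-3.2, 25.9, 31.5).
Jacobi T = -D⁻¹(L+U): T[2,0] = -(2.7)/(31.5) = -0.0857; T[2,2] = 0.
  T[0,:] = [+0.0000, -0.0938, -1.2188]
  T[1,:] = [-0.1197, +0.0000, -0.0386]
  T[2,:] = [-0.0857, -0.0730, +0.0000]
|roots of det(T-λI)|: 0.3835, 0.2823, 0.1013.
spectral radius ρ = 0.3835; 0.3835 < 1, so it converges for any x₀.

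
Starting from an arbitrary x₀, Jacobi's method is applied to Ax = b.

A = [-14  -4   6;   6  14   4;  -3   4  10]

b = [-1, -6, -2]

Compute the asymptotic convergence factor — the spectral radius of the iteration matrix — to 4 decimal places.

0.7095

Write A = D+L+U with D = diag(-14, 14, 10).
Jacobi T = -D⁻¹(L+U): T[0,1] = -(-4)/(-14) = -0.2857; T[0,0] = 0.
  T[0,:] = [+0.0000 -0.2857 +0.4286]
  T[1,:] = [-0.4286 +0.0000 -0.2857]
  T[2,:] = [+0.3000 -0.4000 +0.0000]
|λ(T)| sorted: 0.7095, 0.3716, 0.3716.
spectral radius ρ = 0.7095; 0.7095 < 1 ⇒ converges.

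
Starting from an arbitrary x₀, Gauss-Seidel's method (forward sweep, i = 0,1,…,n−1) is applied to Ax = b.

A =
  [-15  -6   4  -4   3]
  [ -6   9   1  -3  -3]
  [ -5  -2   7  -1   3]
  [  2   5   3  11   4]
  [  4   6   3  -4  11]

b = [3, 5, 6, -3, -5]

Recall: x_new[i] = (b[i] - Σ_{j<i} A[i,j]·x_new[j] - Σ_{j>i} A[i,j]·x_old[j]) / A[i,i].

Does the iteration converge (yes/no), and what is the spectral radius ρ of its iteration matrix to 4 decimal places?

yes, ρ = 0.9110

Split A = D + L + U, D = diag(-15, 9, 7, 11, 11).
T_GS = -(D+L)⁻¹U: row 0 first, T[0,3] = -(-4)/(-15) = -0.2667; later rows by forward substitution.
  T[0,:] = [+0.0000, -0.4000, +0.2667, -0.2667, +0.2000]
  T[1,:] = [+0.0000, -0.2667, +0.0667, +0.1556, +0.4667]
  T[2,:] = [+0.0000, -0.3619, +0.2095, -0.0032, -0.1524]
  T[3,:] = [+0.0000, +0.2926, -0.1359, -0.0214, -0.5706]
  T[4,:] = [+0.0000, +0.4960, -0.2399, +0.0052, -0.4932]
|λ(T)| sorted: 0.9110, 0.3287, 0.0529, 0.0529, 0.0000.
spectral radius ρ = 0.9110; 0.9110 < 1: convergent.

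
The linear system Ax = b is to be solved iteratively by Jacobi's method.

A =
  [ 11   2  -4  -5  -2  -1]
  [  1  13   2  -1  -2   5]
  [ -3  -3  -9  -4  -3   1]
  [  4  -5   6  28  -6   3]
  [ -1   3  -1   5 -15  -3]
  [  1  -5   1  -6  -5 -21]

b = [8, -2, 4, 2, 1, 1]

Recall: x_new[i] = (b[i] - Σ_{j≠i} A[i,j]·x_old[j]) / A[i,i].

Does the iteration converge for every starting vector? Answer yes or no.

Let D = diag(11, 13, -9, 28, -15, -21); L, U the strict triangles.
Jacobi T = -D⁻¹(L+U): T[3,5] = -(3)/(28) = -0.1071; T[3,3] = 0.
  T[0,:] = [+0.0000  -0.1818  +0.3636  +0.4545  +0.1818  +0.0909]
  T[1,:] = [-0.0769  +0.0000  -0.1538  +0.0769  +0.1538  -0.3846]
  T[2,:] = [-0.3333  -0.3333  +0.0000  -0.4444  -0.3333  +0.1111]
  T[3,:] = [-0.1429  +0.1786  -0.2143  +0.0000  +0.2143  -0.1071]
  T[4,:] = [-0.0667  +0.2000  -0.0667  +0.3333  +0.0000  -0.2000]
  T[5,:] = [+0.0476  -0.2381  +0.0476  -0.2857  -0.2381  +0.0000]
eigenvalue magnitudes: 0.8351, 0.4320, 0.4320, 0.3207, 0.2561, 0.0009.
ρ = 0.8351; 0.8351 < 1, so it converges for any x₀.

yes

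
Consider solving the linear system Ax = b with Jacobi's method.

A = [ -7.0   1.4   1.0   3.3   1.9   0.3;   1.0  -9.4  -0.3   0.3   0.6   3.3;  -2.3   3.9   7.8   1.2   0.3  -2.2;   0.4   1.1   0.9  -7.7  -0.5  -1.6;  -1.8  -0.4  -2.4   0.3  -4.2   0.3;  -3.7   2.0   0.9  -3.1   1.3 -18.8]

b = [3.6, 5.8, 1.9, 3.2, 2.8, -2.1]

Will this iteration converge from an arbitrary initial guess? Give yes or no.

A = D + L + U where D = diag(-7, -9.4, 7.8, -7.7, -4.2, -18.8).
Jacobi T = -D⁻¹(L+U): T[3,2] = -(0.9)/(-7.7) = +0.1169; T[3,3] = 0.
  T[0,:] = [+0.0000 +0.2000 +0.1429 +0.4714 +0.2714 +0.0429]
  T[1,:] = [+0.1064 +0.0000 -0.0319 +0.0319 +0.0638 +0.3511]
  T[2,:] = [+0.2949 -0.5000 +0.0000 -0.1538 -0.0385 +0.2821]
  T[3,:] = [+0.0519 +0.1429 +0.1169 +0.0000 -0.0649 -0.2078]
  T[4,:] = [-0.4286 -0.0952 -0.5714 +0.0714 +0.0000 +0.0714]
  T[5,:] = [-0.1968 +0.1064 +0.0479 -0.1649 +0.0691 +0.0000]
|roots of det(T-λI)|: 0.5299, 0.3563, 0.3563, 0.2441, 0.2441, 0.0277.
ρ(T) = max|λ| = 0.5299; 0.5299 < 1 ⇒ converges.

yes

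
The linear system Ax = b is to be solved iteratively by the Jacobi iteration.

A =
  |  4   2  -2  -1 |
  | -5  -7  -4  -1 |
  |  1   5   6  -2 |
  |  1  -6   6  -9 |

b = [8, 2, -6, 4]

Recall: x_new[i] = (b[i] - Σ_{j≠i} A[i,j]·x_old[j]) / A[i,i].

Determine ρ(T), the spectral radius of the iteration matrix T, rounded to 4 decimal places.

1.2661

Let D = diag(4, -7, 6, -9); L, U the strict triangles.
Jacobi T = -D⁻¹(L+U): T[3,1] = -(-6)/(-9) = -0.6667; T[3,3] = 0.
  T[0,:] = [+0.0000, -0.5000, +0.5000, +0.2500]
  T[1,:] = [-0.7143, +0.0000, -0.5714, -0.1429]
  T[2,:] = [-0.1667, -0.8333, +0.0000, +0.3333]
  T[3,:] = [+0.1111, -0.6667, +0.6667, +0.0000]
|roots of det(T-λI)|: 1.2661, 0.6432, 0.3274, 0.3274.
ρ = 1.2661; 1.2661 > 1: divergent.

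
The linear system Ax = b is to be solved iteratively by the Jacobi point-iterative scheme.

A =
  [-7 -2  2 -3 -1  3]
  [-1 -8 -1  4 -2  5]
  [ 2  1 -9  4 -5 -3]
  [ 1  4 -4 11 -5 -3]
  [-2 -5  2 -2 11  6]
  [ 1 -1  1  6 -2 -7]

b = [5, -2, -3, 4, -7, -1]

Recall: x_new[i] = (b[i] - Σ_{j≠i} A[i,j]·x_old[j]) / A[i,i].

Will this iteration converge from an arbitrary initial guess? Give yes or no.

A = D + L + U where D = diag(-7, -8, -9, 11, 11, -7).
T_J = -D⁻¹(L+U): T[1,0] = -(-1)/(-8) = -0.1250; T[1,1] = 0.
  T[0,:] = [+0.0000 -0.2857 +0.2857 -0.4286 -0.1429 +0.4286]
  T[1,:] = [-0.1250 +0.0000 -0.1250 +0.5000 -0.2500 +0.6250]
  T[2,:] = [+0.2222 +0.1111 +0.0000 +0.4444 -0.5556 -0.3333]
  T[3,:] = [-0.0909 -0.3636 +0.3636 +0.0000 +0.4545 +0.2727]
  T[4,:] = [+0.1818 +0.4545 -0.1818 +0.1818 +0.0000 -0.5455]
  T[5,:] = [+0.1429 -0.1429 +0.1429 +0.8571 -0.2857 +0.0000]
|λ(T)| sorted: 1.1438, 0.6138, 0.6138, 0.3538, 0.3538, 0.0430.
ρ(T) = max|λ| = 1.1438; 1.1438 > 1 ⇒ diverges.

no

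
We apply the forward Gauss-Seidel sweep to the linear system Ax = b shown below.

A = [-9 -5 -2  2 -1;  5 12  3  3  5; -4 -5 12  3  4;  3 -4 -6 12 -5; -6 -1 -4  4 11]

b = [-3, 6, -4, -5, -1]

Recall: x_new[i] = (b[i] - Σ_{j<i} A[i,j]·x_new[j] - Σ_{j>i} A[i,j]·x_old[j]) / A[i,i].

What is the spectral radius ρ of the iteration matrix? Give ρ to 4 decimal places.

Write A = D+L+U with D = diag(-9, 12, 12, 12, 11).
GS T = -(D+L)⁻¹U: row 0 first, T[0,3] = -(2)/(-9) = +0.2222; later rows by forward substitution.
  T[0,:] = [+0.0000  -0.5556  -0.2222  +0.2222  -0.1111]
  T[1,:] = [+0.0000  +0.2315  -0.1574  -0.3426  -0.3704]
  T[2,:] = [+0.0000  -0.0887  -0.1397  -0.3187  -0.5247]
  T[3,:] = [+0.0000  +0.1717  -0.0667  -0.3291  +0.0586]
  T[4,:] = [+0.0000  -0.3767  -0.1620  +0.0939  -0.3064]
|eigenvalues of T|: 0.6643, 0.3540, 0.3339, 0.1005, 0.0000.
ρ(T) = max|λ| = 0.6643; 0.6643 < 1: convergent.

0.6643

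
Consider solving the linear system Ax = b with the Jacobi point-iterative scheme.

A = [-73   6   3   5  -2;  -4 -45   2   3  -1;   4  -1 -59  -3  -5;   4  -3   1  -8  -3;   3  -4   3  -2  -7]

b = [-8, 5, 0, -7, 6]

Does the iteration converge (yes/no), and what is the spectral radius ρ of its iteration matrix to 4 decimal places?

yes, ρ = 0.3420

Write A = D+L+U with D = diag(-73, -45, -59, -8, -7).
Jacobi T = -D⁻¹(L+U): T[0,3] = -(5)/(-73) = +0.0685; T[0,0] = 0.
  T[0,:] = [+0.0000, +0.0822, +0.0411, +0.0685, -0.0274]
  T[1,:] = [-0.0889, +0.0000, +0.0444, +0.0667, -0.0222]
  T[2,:] = [+0.0678, -0.0169, +0.0000, -0.0508, -0.0847]
  T[3,:] = [+0.5000, -0.3750, +0.1250, +0.0000, -0.3750]
  T[4,:] = [+0.4286, -0.5714, +0.4286, -0.2857, +0.0000]
|roots of det(T-λI)|: 0.3420, 0.2812, 0.2812, 0.0995, 0.0995.
ρ = 0.3420; 0.3420 < 1 ⇒ converges.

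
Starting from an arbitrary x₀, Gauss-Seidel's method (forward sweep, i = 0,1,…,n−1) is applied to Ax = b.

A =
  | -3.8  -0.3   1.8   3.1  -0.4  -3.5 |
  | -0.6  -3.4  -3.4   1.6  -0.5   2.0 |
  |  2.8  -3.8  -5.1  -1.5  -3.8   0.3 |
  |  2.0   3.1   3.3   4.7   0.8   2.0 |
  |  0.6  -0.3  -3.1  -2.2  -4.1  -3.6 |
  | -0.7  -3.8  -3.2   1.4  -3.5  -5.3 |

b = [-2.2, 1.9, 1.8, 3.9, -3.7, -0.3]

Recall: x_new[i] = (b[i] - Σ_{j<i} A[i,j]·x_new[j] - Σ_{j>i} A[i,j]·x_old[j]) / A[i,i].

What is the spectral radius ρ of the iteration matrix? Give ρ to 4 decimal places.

1.3751

Diagonal D = diag(-3.8, -3.4, -5.1, 4.7, -4.1, -5.3); L, U strict lower/upper.
GS T = -(D+L)⁻¹U: row 0 first, T[0,4] = -(-0.4)/(-3.8) = -0.1053; later rows by forward substitution.
  T[0,:] = [+0.0000  -0.0789  +0.4737  +0.8158  -0.1053  -0.9211]
  T[1,:] = [+0.0000  +0.0139  -1.0836  +0.3266  -0.1285  +0.7508]
  T[2,:] = [+0.0000  -0.0537  +1.0674  -0.0896  -0.7072  -1.0063]
  T[3,:] = [+0.0000  +0.0621  -0.2363  -0.4997  +0.4558  +0.1777]
  T[4,:] = [+0.0000  -0.0053  -0.5317  +0.4313  +0.2841  -0.4023]
  T[5,:] = [+0.0000  +0.0528  +0.3585  -0.7047  +0.4658  +0.5035]
|eigenvalues of T|: 1.3751, 0.5641, 0.5641, 0.5250, 0.0020, 0.0000.
ρ(T) = max|λ| = 1.3751; 1.3751 > 1: divergent.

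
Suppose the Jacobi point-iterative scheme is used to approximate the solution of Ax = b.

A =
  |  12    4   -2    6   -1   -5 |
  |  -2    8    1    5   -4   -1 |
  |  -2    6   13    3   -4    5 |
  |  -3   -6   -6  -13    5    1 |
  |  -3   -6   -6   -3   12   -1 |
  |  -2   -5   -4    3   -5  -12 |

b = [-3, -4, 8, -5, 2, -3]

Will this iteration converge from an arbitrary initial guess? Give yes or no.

no

A = D + L + U where D = diag(12, 8, 13, -13, 12, -12).
Jacobi T = -D⁻¹(L+U): T[1,2] = -(1)/(8) = -0.1250; T[1,1] = 0.
  T[0,:] = [+0.0000 -0.3333 +0.1667 -0.5000 +0.0833 +0.4167]
  T[1,:] = [+0.2500 +0.0000 -0.1250 -0.6250 +0.5000 +0.1250]
  T[2,:] = [+0.1538 -0.4615 +0.0000 -0.2308 +0.3077 -0.3846]
  T[3,:] = [-0.2308 -0.4615 -0.4615 +0.0000 +0.3846 +0.0769]
  T[4,:] = [+0.2500 +0.5000 +0.5000 +0.2500 +0.0000 +0.0833]
  T[5,:] = [-0.1667 -0.4167 -0.3333 +0.2500 -0.4167 +0.0000]
|eigenvalues of T|: 1.2184, 0.6445, 0.4892, 0.4892, 0.3747, 0.3451.
spectral radius ρ = 1.2184; 1.2184 > 1 ⇒ diverges.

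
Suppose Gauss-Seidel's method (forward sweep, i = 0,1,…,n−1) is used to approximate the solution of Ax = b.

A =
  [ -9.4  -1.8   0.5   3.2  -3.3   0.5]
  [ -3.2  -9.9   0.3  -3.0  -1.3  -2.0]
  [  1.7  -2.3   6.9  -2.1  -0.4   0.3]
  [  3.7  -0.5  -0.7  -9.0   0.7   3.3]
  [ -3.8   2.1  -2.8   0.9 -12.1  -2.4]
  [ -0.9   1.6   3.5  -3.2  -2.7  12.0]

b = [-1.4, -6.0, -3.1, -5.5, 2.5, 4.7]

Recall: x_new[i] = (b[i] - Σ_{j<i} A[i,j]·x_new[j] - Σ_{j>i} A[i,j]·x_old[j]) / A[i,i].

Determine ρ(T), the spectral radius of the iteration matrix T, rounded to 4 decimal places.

0.5004

Let D = diag(-9.4, -9.9, 6.9, -9, -12.1, 12); L, U the strict triangles.
Gauss-Seidel: T = -(D+L)⁻¹U, row 0 first, T[0,3] = -(3.2)/(-9.4) = +0.3404; later rows by forward substitution.
  T[0,:] = [+0.0000 -0.1915 +0.0532 +0.3404 -0.3511 +0.0532]
  T[1,:] = [+0.0000 +0.0619 +0.0131 -0.4131 -0.0178 -0.2192]
  T[2,:] = [+0.0000 +0.0678 -0.0087 +0.0828 +0.1385 -0.1297]
  T[3,:] = [+0.0000 -0.0874 +0.0218 +0.1565 -0.0763 +0.4108]
  T[4,:] = [+0.0000 +0.0487 -0.0108 -0.1861 +0.0694 -0.1925]
  T[5,:] = [+0.0000 -0.0548 +0.0082 +0.0563 -0.0691 +0.1373]
|λ(T)| sorted: 0.5004, 0.0956, 0.0956, 0.0211, 0.0211, 0.0000.
spectral radius ρ = 0.5004; 0.5004 < 1, so it converges for any x₀.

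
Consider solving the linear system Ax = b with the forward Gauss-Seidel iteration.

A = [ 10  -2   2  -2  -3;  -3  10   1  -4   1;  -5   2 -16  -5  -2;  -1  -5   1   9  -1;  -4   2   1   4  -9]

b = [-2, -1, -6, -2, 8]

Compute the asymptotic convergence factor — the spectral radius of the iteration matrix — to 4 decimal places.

Split A = D + L + U, D = diag(10, 10, -16, 9, -9).
Gauss-Seidel: T = -(D+L)⁻¹U, row 0 first, T[0,1] = -(-2)/(10) = +0.2000; later rows by forward substitution.
  T[0,:] = [+0.0000, +0.2000, -0.2000, +0.2000, +0.3000]
  T[1,:] = [+0.0000, +0.0600, -0.1600, +0.4600, -0.0100]
  T[2,:] = [+0.0000, -0.0550, +0.0425, -0.3175, -0.2200]
  T[3,:] = [+0.0000, +0.0617, -0.1158, +0.3131, +0.1633]
  T[4,:] = [+0.0000, -0.0543, +0.0066, +0.1172, -0.0874]
|roots of det(T-λI)|: 0.5073, 0.1764, 0.0601, 0.0574, 0.0000.
ρ(T) = max|λ| = 0.5073; 0.5073 < 1: convergent.

0.5073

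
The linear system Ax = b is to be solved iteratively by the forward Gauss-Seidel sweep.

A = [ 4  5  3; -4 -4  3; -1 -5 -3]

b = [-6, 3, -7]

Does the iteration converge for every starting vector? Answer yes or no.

Let D = diag(4, -4, -3); L, U the strict triangles.
GS T = -(D+L)⁻¹U: row 0 first, T[0,2] = -(3)/(4) = -0.7500; later rows by forward substitution.
  T[0,:] = [+0.0000 -1.2500 -0.7500]
  T[1,:] = [+0.0000 +1.2500 +1.5000]
  T[2,:] = [+0.0000 -1.6667 -2.2500]
moduli |λ_i(T)| = 1.2500, 0.2500, 0.0000.
ρ(T) = max|λ| = 1.2500; 1.2500 > 1, so it fails to converge.

no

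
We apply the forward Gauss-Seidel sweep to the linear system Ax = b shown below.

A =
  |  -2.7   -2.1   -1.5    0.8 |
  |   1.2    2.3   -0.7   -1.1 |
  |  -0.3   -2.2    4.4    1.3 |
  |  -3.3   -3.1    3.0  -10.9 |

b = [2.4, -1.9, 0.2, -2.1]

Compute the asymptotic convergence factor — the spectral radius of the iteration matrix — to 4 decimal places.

A = D + L + U where D = diag(-2.7, 2.3, 4.4, -10.9).
T_GS = -(D+L)⁻¹U: row 0 first, T[0,3] = -(0.8)/(-2.7) = +0.2963; later rows by forward substitution.
  T[0,:] = [+0.0000, -0.7778, -0.5556, +0.2963]
  T[1,:] = [+0.0000, +0.4058, +0.5942, +0.3237]
  T[2,:] = [+0.0000, +0.1499, +0.2592, -0.1134]
  T[3,:] = [+0.0000, +0.1613, +0.0705, -0.2130]
moduli |λ_i(T)| = 0.6605, 0.3114, 0.1030, 0.0000.
ρ = 0.6605; 0.6605 < 1: convergent.

0.6605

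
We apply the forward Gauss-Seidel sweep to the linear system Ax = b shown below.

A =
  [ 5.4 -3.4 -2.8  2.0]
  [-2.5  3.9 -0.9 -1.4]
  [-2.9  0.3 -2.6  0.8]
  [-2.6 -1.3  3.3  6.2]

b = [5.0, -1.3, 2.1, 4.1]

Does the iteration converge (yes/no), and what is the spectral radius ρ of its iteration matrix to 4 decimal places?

Diagonal D = diag(5.4, 3.9, -2.6, 6.2); L, U strict lower/upper.
GS T = -(D+L)⁻¹U: row 0 first, T[0,2] = -(-2.8)/(5.4) = +0.5185; later rows by forward substitution.
  T[0,:] = [+0.0000 +0.6296 +0.5185 -0.3704]
  T[1,:] = [+0.0000 +0.4036 +0.5632 +0.1216]
  T[2,:] = [+0.0000 -0.6557 -0.5134 +0.7348]
  T[3,:] = [+0.0000 +0.6977 +0.6088 -0.5209]
|roots of det(T-λI)|: 0.9418, 0.3656, 0.0545, 0.0000.
ρ = 0.9418; 0.9418 < 1, so it converges for any x₀.

yes, ρ = 0.9418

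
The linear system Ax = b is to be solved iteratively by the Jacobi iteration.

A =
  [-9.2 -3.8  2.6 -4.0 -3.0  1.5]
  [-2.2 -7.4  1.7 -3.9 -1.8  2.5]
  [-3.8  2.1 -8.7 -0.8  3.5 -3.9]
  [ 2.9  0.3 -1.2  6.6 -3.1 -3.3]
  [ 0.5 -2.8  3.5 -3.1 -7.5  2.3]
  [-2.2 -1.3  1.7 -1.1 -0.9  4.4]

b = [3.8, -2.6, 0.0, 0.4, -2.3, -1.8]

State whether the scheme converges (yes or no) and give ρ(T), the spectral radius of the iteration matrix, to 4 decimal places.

no, ρ = 1.2405

Split A = D + L + U, D = diag(-9.2, -7.4, -8.7, 6.6, -7.5, 4.4).
Jacobi T = -D⁻¹(L+U): T[2,4] = -(3.5)/(-8.7) = +0.4023; T[2,2] = 0.
  T[0,:] = [+0.0000 -0.4130 +0.2826 -0.4348 -0.3261 +0.1630]
  T[1,:] = [-0.2973 +0.0000 +0.2297 -0.5270 -0.2432 +0.3378]
  T[2,:] = [-0.4368 +0.2414 +0.0000 -0.0920 +0.4023 -0.4483]
  T[3,:] = [-0.4394 -0.0455 +0.1818 +0.0000 +0.4697 +0.5000]
  T[4,:] = [+0.0667 -0.3733 +0.4667 -0.4133 +0.0000 +0.3067]
  T[5,:] = [+0.5000 +0.2955 -0.3864 +0.2500 +0.2045 +0.0000]
|λ(T)| sorted: 1.2405, 0.5362, 0.5362, 0.4352, 0.4352, 0.2113.
ρ = 1.2405; 1.2405 > 1: divergent.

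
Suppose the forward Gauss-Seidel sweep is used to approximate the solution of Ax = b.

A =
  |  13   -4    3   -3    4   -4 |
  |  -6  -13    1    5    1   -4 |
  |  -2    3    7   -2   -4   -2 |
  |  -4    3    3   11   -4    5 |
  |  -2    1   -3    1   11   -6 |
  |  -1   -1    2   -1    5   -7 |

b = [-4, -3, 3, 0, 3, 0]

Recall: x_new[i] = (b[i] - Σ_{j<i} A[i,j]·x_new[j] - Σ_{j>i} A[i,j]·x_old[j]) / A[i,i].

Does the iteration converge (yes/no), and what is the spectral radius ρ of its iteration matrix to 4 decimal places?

Let D = diag(13, -13, 7, 11, 11, -7); L, U the strict triangles.
Gauss-Seidel: T = -(D+L)⁻¹U, row 0 first, T[0,4] = -(4)/(13) = -0.3077; later rows by forward substitution.
  T[0,:] = [+0.0000 +0.3077 -0.2308 +0.2308 -0.3077 +0.3077]
  T[1,:] = [+0.0000 -0.1420 +0.1834 +0.2781 +0.2189 -0.4497]
  T[2,:] = [+0.0000 +0.1488 -0.1445 +0.2325 +0.3897 +0.5664]
  T[3,:] = [+0.0000 +0.1100 -0.0945 -0.0553 +0.0858 -0.3745]
  T[4,:] = [+0.0000 +0.0994 -0.0895 +0.0851 +0.0226 +0.8308]
  T[5,:] = [+0.0000 +0.0741 -0.0849 +0.0624 +0.1279 +0.8290]
eigenvalue magnitudes: 0.8263, 0.2646, 0.1461, 0.1377, 0.0435, 0.0000.
ρ(T) = max|λ| = 0.8263; 0.8263 < 1: convergent.

yes, ρ = 0.8263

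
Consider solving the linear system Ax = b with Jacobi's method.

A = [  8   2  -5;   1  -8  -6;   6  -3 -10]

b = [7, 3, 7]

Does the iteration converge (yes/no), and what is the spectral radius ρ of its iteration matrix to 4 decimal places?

yes, ρ = 0.8228

Let D = diag(8, -8, -10); L, U the strict triangles.
T_J = -D⁻¹(L+U): T[2,0] = -(6)/(-10) = +0.6000; T[2,2] = 0.
  T[0,:] = [+0.0000, -0.2500, +0.6250]
  T[1,:] = [+0.1250, +0.0000, -0.7500]
  T[2,:] = [+0.6000, -0.3000, +0.0000]
|roots of det(T-λI)|: 0.8228, 0.6584, 0.1644.
ρ = 0.8228; 0.8228 < 1 ⇒ converges.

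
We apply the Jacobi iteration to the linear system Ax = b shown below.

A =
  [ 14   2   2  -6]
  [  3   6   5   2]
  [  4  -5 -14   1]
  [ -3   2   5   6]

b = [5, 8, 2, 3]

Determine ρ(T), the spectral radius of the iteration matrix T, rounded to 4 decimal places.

0.7141

Let D = diag(14, 6, -14, 6); L, U the strict triangles.
T_J = -D⁻¹(L+U): T[2,1] = -(-5)/(-14) = -0.3571; T[2,2] = 0.
  T[0,:] = [+0.0000  -0.1429  -0.1429  +0.4286]
  T[1,:] = [-0.5000  +0.0000  -0.8333  -0.3333]
  T[2,:] = [+0.2857  -0.3571  +0.0000  +0.0714]
  T[3,:] = [+0.5000  -0.3333  -0.8333  +0.0000]
moduli |λ_i(T)| = 0.7141, 0.5990, 0.5990, 0.3983.
spectral radius ρ = 0.7141; 0.7141 < 1: convergent.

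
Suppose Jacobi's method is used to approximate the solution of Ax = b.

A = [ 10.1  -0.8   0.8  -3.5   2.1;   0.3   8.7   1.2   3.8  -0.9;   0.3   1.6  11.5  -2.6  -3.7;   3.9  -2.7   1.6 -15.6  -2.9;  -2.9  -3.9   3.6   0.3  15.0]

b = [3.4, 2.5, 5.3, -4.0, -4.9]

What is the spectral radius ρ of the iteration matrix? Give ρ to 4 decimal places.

0.5038

Let D = diag(10.1, 8.7, 11.5, -15.6, 15); L, U the strict triangles.
T_J = -D⁻¹(L+U): T[0,4] = -(2.1)/(10.1) = -0.2079; T[0,0] = 0.
  T[0,:] = [+0.0000, +0.0792, -0.0792, +0.3465, -0.2079]
  T[1,:] = [-0.0345, +0.0000, -0.1379, -0.4368, +0.1034]
  T[2,:] = [-0.0261, -0.1391, +0.0000, +0.2261, +0.3217]
  T[3,:] = [+0.2500, -0.1731, +0.1026, +0.0000, -0.1859]
  T[4,:] = [+0.1933, +0.2600, -0.2400, -0.0200, +0.0000]
moduli |λ_i(T)| = 0.5038, 0.4250, 0.3369, 0.3369, 0.1485.
ρ(T) = max|λ| = 0.5038; 0.5038 < 1: convergent.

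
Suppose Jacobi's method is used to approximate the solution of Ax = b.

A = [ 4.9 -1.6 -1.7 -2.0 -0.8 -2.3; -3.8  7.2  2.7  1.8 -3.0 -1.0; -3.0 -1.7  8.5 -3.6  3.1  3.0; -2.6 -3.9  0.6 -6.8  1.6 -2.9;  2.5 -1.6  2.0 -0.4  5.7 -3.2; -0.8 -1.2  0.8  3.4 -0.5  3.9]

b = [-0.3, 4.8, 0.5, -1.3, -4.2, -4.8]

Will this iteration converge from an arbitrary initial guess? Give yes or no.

Diagonal D = diag(4.9, 7.2, 8.5, -6.8, 5.7, 3.9); L, U strict lower/upper.
Jacobi T = -D⁻¹(L+U): T[4,3] = -(-0.4)/(5.7) = +0.0702; T[4,4] = 0.
  T[0,:] = [+0.0000 +0.3265 +0.3469 +0.4082 +0.1633 +0.4694]
  T[1,:] = [+0.5278 +0.0000 -0.3750 -0.2500 +0.4167 +0.1389]
  T[2,:] = [+0.3529 +0.2000 +0.0000 +0.4235 -0.3647 -0.3529]
  T[3,:] = [-0.3824 -0.5735 +0.0882 +0.0000 +0.2353 -0.4265]
  T[4,:] = [-0.4386 +0.2807 -0.3509 +0.0702 +0.0000 +0.5614]
  T[5,:] = [+0.2051 +0.3077 -0.2051 -0.8718 +0.1282 +0.0000]
eigenvalue magnitudes: 1.1814, 0.9604, 0.5123, 0.5123, 0.4729, 0.4729.
ρ(T) = max|λ| = 1.1814; 1.1814 > 1: divergent.

no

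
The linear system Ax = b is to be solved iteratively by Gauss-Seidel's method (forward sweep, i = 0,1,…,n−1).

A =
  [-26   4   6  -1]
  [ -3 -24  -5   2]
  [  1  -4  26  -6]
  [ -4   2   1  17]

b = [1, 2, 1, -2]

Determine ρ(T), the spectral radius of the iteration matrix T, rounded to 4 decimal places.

Write A = D+L+U with D = diag(-26, -24, 26, 17).
GS T = -(D+L)⁻¹U: row 0 first, T[0,1] = -(4)/(-26) = +0.1538; later rows by forward substitution.
  T[0,:] = [+0.0000  +0.1538  +0.2308  -0.0385]
  T[1,:] = [+0.0000  -0.0192  -0.2372  +0.0881]
  T[2,:] = [+0.0000  -0.0089  -0.0454  +0.2458]
  T[3,:] = [+0.0000  +0.0390  +0.0849  -0.0339]
moduli |λ_i(T)| = 0.2317, 0.0867, 0.0867, 0.0000.
ρ = 0.2317; 0.2317 < 1 ⇒ converges.

0.2317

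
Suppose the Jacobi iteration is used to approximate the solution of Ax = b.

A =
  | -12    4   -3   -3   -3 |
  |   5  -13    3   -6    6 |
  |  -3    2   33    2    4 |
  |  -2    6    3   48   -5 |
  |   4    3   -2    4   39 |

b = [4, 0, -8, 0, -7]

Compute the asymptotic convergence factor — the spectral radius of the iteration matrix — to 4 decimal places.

0.4294

Diagonal D = diag(-12, -13, 33, 48, 39); L, U strict lower/upper.
Jacobi: T = -D⁻¹(L+U), T[3,0] = -(-2)/(48) = +0.0417; T[3,3] = 0.
  T[0,:] = [+0.0000 +0.3333 -0.2500 -0.2500 -0.2500]
  T[1,:] = [+0.3846 +0.0000 +0.2308 -0.4615 +0.4615]
  T[2,:] = [+0.0909 -0.0606 +0.0000 -0.0606 -0.1212]
  T[3,:] = [+0.0417 -0.1250 -0.0625 +0.0000 +0.1042]
  T[4,:] = [-0.1026 -0.0769 +0.0513 -0.1026 +0.0000]
|roots of det(T-λI)|: 0.4294, 0.3195, 0.3195, 0.1979, 0.1979.
ρ(T) = max|λ| = 0.4294; 0.4294 < 1, so it converges for any x₀.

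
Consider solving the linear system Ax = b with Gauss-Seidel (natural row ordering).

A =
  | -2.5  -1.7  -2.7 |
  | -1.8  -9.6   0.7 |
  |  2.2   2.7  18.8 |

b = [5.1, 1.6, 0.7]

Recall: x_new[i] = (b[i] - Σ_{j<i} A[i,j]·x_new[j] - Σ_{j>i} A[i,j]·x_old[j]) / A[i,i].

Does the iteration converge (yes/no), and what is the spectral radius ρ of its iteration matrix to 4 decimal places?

yes, ρ = 0.2386

A = D + L + U where D = diag(-2.5, -9.6, 18.8).
GS T = -(D+L)⁻¹U: row 0 first, T[0,1] = -(-1.7)/(-2.5) = -0.6800; later rows by forward substitution.
  T[0,:] = [+0.0000  -0.6800  -1.0800]
  T[1,:] = [+0.0000  +0.1275  +0.2754]
  T[2,:] = [+0.0000  +0.0613  +0.0868]
|eigenvalues of T|: 0.2386, 0.0243, 0.0000.
ρ = 0.2386; 0.2386 < 1, so it converges for any x₀.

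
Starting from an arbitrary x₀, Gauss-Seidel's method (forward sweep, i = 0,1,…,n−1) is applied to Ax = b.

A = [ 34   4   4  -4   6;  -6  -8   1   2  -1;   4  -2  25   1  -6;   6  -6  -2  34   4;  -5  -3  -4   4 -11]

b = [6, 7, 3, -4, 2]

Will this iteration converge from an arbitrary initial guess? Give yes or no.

yes

Let D = diag(34, -8, 25, 34, -11); L, U the strict triangles.
Gauss-Seidel: T = -(D+L)⁻¹U, row 0 first, T[0,3] = -(-4)/(34) = +0.1176; later rows by forward substitution.
  T[0,:] = [+0.0000, -0.1176, -0.1176, +0.1176, -0.1765]
  T[1,:] = [+0.0000, +0.0882, +0.2132, +0.1618, +0.0074]
  T[2,:] = [+0.0000, +0.0259, +0.0359, -0.0459, +0.2688]
  T[3,:] = [+0.0000, +0.0379, +0.0605, +0.0051, -0.0694]
  T[4,:] = [+0.0000, +0.0338, +0.0043, -0.0791, -0.0448]
moduli |λ_i(T)| = 0.1771, 0.1170, 0.0390, 0.0390, 0.0000.
ρ = 0.1771; 0.1771 < 1, so it converges for any x₀.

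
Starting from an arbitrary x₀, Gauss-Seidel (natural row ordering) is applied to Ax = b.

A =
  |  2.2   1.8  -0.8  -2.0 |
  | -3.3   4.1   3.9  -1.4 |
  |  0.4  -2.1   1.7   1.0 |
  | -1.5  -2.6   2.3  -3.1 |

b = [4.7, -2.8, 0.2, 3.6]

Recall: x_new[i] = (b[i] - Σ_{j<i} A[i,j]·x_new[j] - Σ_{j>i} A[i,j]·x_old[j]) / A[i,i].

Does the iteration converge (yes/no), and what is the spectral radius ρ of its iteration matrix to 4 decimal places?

no, ρ = 1.6342

A = D + L + U where D = diag(2.2, 4.1, 1.7, -3.1).
T_GS = -(D+L)⁻¹U: row 0 first, T[0,1] = -(1.8)/(2.2) = -0.8182; later rows by forward substitution.
  T[0,:] = [+0.0000 -0.8182 +0.3636 +0.9091]
  T[1,:] = [+0.0000 -0.6585 -0.6585 +1.0732]
  T[2,:] = [+0.0000 -0.6210 -0.8990 +0.5235]
  T[3,:] = [+0.0000 +0.4875 -0.2907 -0.9515]
|eigenvalues of T|: 1.6342, 1.0092, 0.1343, 0.0000.
ρ(T) = max|λ| = 1.6342; 1.6342 > 1 ⇒ diverges.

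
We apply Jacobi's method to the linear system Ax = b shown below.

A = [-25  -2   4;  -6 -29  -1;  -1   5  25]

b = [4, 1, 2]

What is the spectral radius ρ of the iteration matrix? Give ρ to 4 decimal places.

0.2405

Split A = D + L + U, D = diag(-25, -29, 25).
Jacobi T = -D⁻¹(L+U): T[1,2] = -(-1)/(-29) = -0.0345; T[1,1] = 0.
  T[0,:] = [+0.0000, -0.0800, +0.1600]
  T[1,:] = [-0.2069, +0.0000, -0.0345]
  T[2,:] = [+0.0400, -0.2000, +0.0000]
|eigenvalues of T|: 0.2405, 0.1673, 0.1673.
spectral radius ρ = 0.2405; 0.2405 < 1, so it converges for any x₀.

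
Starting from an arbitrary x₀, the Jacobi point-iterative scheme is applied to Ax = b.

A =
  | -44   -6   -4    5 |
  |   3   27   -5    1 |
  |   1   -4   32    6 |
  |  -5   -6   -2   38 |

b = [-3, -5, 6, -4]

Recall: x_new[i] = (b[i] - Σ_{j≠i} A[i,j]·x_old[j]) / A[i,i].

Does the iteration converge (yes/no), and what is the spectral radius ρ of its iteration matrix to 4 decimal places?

A = D + L + U where D = diag(-44, 27, 32, 38).
Jacobi: T = -D⁻¹(L+U), T[0,2] = -(-4)/(-44) = -0.0909; T[0,0] = 0.
  T[0,:] = [+0.0000 -0.1364 -0.0909 +0.1136]
  T[1,:] = [-0.1111 +0.0000 +0.1852 -0.0370]
  T[2,:] = [-0.0312 +0.1250 +0.0000 -0.1875]
  T[3,:] = [+0.1316 +0.1579 +0.0526 +0.0000]
|λ(T)| sorted: 0.2307, 0.1395, 0.0898, 0.0014.
ρ(T) = max|λ| = 0.2307; 0.2307 < 1: convergent.

yes, ρ = 0.2307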